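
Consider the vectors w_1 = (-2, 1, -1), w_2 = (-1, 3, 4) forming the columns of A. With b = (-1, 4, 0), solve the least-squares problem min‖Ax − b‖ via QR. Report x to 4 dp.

w_1 = (-2, 1, -1); ‖w_1‖ = 2.4495, so q_1 = (-0.8165, 0.4082, -0.4082).
q_1·w_2 = (-0.8165)·(-1) + 0.4082·3 + (-0.4082)·4 = 0.4082.
u_2 = w_2 − 0.4082·q_1 = (-0.6667, 2.8333, 4.1667).
‖u_2‖ = 5.0827, so q_2 = (-0.1312, 0.5575, 0.8198).
Qᵀb = (2.4495, 2.3610).
Back-substitute: x_2 = 2.3610/5.0827 = 0.4645.
x_1 = (2.4495 − 0.4082·0.4645)/2.4495 = 0.9226.

x = (0.9226, 0.4645)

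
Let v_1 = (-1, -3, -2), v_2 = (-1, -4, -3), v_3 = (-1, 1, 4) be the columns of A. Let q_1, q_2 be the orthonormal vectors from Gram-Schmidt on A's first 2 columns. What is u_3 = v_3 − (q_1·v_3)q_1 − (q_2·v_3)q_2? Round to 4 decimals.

u_3 = (0.6667, -0.6667, 0.6667)

v_1 = (-1, -3, -2); ‖v_1‖ = 3.7417, so q_1 = (-0.2673, -0.8018, -0.5345).
q_1·v_2 = (-0.2673)·(-1) + (-0.8018)·(-4) + (-0.5345)·(-3) = 5.0780.
u_2 = v_2 − 5.0780·q_1 = (0.3571, 0.0714, -0.2857).
‖u_2‖ = 0.4629, so q_2 = (0.7715, 0.1543, -0.6172).
q_1·v_3 = (-0.2673)·(-1) + (-0.8018)·1 + (-0.5345)·4 = -2.6726; q_2·v_3 = 0.7715·(-1) + 0.1543·1 + (-0.6172)·4 = -3.0861.
u_3 = v_3 + 2.6726·q_1 + 3.0861·q_2 = (0.6667, -0.6667, 0.6667).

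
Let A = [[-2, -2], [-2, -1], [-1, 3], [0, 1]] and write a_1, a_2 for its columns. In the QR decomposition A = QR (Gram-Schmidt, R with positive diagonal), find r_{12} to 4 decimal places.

e_1 = a_1/‖a_1‖ = (-2, -2, -1, 0)/3.0000 = (-0.6667, -0.6667, -0.3333, 0.0000).
r_{12} = e_1·a_2 = 1.0000.

r_{12} = 1.0000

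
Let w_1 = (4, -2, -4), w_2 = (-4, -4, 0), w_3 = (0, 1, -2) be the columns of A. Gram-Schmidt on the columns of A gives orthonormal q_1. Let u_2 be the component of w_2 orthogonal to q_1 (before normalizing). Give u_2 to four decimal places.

u_2 = (-3.1111, -4.4444, -0.8889)

w_1 = (4, -2, -4); ‖w_1‖ = 6.0000, so q_1 = (0.6667, -0.3333, -0.6667).
q_1·w_2 = 0.6667·(-4) + (-0.3333)·(-4) + (-0.6667)·0 = -1.3333.
u_2 = w_2 + 1.3333·q_1 = (-3.1111, -4.4444, -0.8889).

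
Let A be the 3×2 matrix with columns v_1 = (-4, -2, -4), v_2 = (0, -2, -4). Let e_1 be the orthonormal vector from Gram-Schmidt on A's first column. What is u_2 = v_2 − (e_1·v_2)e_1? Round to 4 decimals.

v_1 = (-4, -2, -4); ‖v_1‖ = 6.0000, so e_1 = (-0.6667, -0.3333, -0.6667).
e_1·v_2 = (-0.6667)·0 + (-0.3333)·(-2) + (-0.6667)·(-4) = 3.3333.
u_2 = v_2 − 3.3333·e_1 = (2.2222, -0.8889, -1.7778).

u_2 = (2.2222, -0.8889, -1.7778)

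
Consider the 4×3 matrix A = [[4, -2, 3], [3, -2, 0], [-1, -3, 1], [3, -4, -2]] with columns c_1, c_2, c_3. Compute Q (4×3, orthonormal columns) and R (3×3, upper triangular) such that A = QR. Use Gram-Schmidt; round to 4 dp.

q_1 = c_1/‖c_1‖ = (4, 3, -1, 3)/5.9161 = (0.6761, 0.5071, -0.1690, 0.5071).
r_{12} = q_1·c_2 = -3.8877.
u_2 = c_2 + 3.8877·q_1 = (0.6286, -0.0286, -3.6571, -2.0286).
‖u_2‖ = 4.2292, so q_2 = (0.1486, -0.0068, -0.8647, -0.4797).
r_{13} = q_1·c_3 = 0.8452; r_{23} = q_2·c_3 = 0.5405.
u_3 = c_3 − 0.8452·q_1 − 0.5405·q_2 = (2.3482, -0.4249, 1.6102, -2.1693).
‖u_3‖ = 3.6047, so q_3 = (0.6514, -0.1179, 0.4467, -0.6018).

Q = [[0.6761, 0.1486, 0.6514], [0.5071, -0.0068, -0.1179], [-0.1690, -0.8647, 0.4467], [0.5071, -0.4797, -0.6018]], R = [[5.9161, -3.8877, 0.8452], [0.0000, 4.2292, 0.5405], [0.0000, 0.0000, 3.6047]]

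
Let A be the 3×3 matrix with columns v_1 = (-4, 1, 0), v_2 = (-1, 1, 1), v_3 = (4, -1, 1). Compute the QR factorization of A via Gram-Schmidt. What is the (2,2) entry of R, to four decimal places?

r_{22} = 1.2367

v_1 = (-4, 1, 0); ‖v_1‖ = 4.1231, so e_1 = (-0.9701, 0.2425, 0.0000).
e_1·v_2 = (-0.9701)·(-1) + 0.2425·1 + 0.0000·1 = 1.2127.
u_2 = v_2 − 1.2127·e_1 = (0.1765, 0.7059, 1.0000).
r_{22} = ‖u_2‖ = 1.2367.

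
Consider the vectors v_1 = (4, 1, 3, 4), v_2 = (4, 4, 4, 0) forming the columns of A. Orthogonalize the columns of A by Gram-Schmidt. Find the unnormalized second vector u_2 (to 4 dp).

u_2 = (0.9524, 3.2381, 1.7143, -3.0476)

q_1 = v_1/‖v_1‖ = (4, 1, 3, 4)/6.4807 = (0.6172, 0.1543, 0.4629, 0.6172).
r_{12} = q_1·v_2 = 4.9377.
u_2 = v_2 − 4.9377·q_1 = (0.9524, 3.2381, 1.7143, -3.0476).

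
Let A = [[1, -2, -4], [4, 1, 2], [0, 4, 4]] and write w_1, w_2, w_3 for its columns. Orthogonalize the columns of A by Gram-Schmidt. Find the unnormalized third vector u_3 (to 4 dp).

u_3 = (-1.6317, 0.4079, -0.9178)

q_1 = w_1/‖w_1‖ = (1, 4, 0)/4.1231 = (0.2425, 0.9701, 0.0000).
r_{12} = q_1·w_2 = 0.4851.
u_2 = w_2 − 0.4851·q_1 = (-2.1176, 0.5294, 4.0000).
‖u_2‖ = 4.5568, so q_2 = (-0.4647, 0.1162, 0.8778).
r_{13} = q_1·w_3 = 0.9701; r_{23} = q_2·w_3 = 5.6024.
u_3 = w_3 − 0.9701·q_1 − 5.6024·q_2 = (-1.6317, 0.4079, -0.9178).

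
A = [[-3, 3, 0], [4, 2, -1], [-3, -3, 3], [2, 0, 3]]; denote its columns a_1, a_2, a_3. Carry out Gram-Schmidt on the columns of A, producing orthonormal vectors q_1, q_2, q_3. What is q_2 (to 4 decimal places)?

q_2 = (0.8057, 0.2569, -0.5255, -0.0934)

q_1 = a_1/‖a_1‖ = (-3, 4, -3, 2)/6.1644 = (-0.4867, 0.6489, -0.4867, 0.3244).
r_{12} = q_1·a_2 = 1.2978.
u_2 = a_2 − 1.2978·q_1 = (3.6316, 1.1579, -2.3684, -0.4211).
‖u_2‖ = 4.5073, so q_2 = (0.8057, 0.2569, -0.5255, -0.0934).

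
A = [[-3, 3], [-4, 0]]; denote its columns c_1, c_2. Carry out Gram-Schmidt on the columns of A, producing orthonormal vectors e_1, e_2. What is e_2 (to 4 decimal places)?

c_1 = (-3, -4); ‖c_1‖ = 5.0000, so e_1 = (-0.6000, -0.8000).
e_1·c_2 = (-0.6000)·3 + (-0.8000)·0 = -1.8000.
u_2 = c_2 + 1.8000·e_1 = (1.9200, -1.4400).
‖u_2‖ = 2.4000, so e_2 = (0.8000, -0.6000).

e_2 = (0.8000, -0.6000)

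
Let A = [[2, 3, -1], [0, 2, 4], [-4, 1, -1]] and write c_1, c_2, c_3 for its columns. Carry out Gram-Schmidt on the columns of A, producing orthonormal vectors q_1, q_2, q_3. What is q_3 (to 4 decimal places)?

q_1 = c_1/‖c_1‖ = (2, 0, -4)/4.4721 = (0.4472, 0.0000, -0.8944).
r_{12} = q_1·c_2 = 0.4472.
u_2 = c_2 − 0.4472·q_1 = (2.8000, 2.0000, 1.4000).
‖u_2‖ = 3.7148, so q_2 = (0.7537, 0.5384, 0.3769).
r_{13} = q_1·c_3 = 0.4472; r_{23} = q_2·c_3 = 1.0229.
u_3 = c_3 − 0.4472·q_1 − 1.0229·q_2 = (-1.9710, 3.4493, -0.9855).
‖u_3‖ = 4.0931, so q_3 = (-0.4815, 0.8427, -0.2408).

q_3 = (-0.4815, 0.8427, -0.2408)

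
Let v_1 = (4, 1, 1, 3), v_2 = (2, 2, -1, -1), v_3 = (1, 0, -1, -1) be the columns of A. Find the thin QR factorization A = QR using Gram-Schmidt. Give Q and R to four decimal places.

Q = [[0.7698, 0.3774, 0.4535], [0.1925, 0.6039, -0.7639], [0.1925, -0.4152, -0.4058], [0.5774, -0.5661, -0.2148]], R = [[5.1962, 1.1547, 0.0000], [0.0000, 2.9439, 1.3587], [0.0000, 0.0000, 1.0742]]

v_1 = (4, 1, 1, 3); ‖v_1‖ = 5.1962, so e_1 = (0.7698, 0.1925, 0.1925, 0.5774).
e_1·v_2 = 0.7698·2 + 0.1925·2 + 0.1925·(-1) + 0.5774·(-1) = 1.1547.
u_2 = v_2 − 1.1547·e_1 = (1.1111, 1.7778, -1.2222, -1.6667).
‖u_2‖ = 2.9439, so e_2 = (0.3774, 0.6039, -0.4152, -0.5661).
e_1·v_3 = 0.7698·1 + 0.1925·0 + 0.1925·(-1) + 0.5774·(-1) = 0.0000; e_2·v_3 = 0.3774·1 + 0.6039·0 + (-0.4152)·(-1) + (-0.5661)·(-1) = 1.3587.
u_3 = v_3 + 0.0000·e_1 − 1.3587·e_2 = (0.4872, -0.8205, -0.4359, -0.2308).
‖u_3‖ = 1.0742, so e_3 = (0.4535, -0.7639, -0.4058, -0.2148).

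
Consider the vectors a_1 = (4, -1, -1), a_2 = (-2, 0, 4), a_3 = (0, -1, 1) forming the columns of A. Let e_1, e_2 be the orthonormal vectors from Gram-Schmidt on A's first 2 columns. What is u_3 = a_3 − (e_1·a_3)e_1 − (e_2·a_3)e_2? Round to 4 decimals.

e_1 = a_1/‖a_1‖ = (4, -1, -1)/4.2426 = (0.9428, -0.2357, -0.2357).
r_{12} = e_1·a_2 = -2.8284.
u_2 = a_2 + 2.8284·e_1 = (0.6667, -0.6667, 3.3333).
‖u_2‖ = 3.4641, so e_2 = (0.1925, -0.1925, 0.9623).
r_{13} = e_1·a_3 = 0.0000; r_{23} = e_2·a_3 = 1.1547.
u_3 = a_3 + 0.0000·e_1 − 1.1547·e_2 = (-0.2222, -0.7778, -0.1111).

u_3 = (-0.2222, -0.7778, -0.1111)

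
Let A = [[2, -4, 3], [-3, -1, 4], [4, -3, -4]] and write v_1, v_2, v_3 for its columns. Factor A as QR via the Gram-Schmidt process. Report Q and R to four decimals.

Q = [[0.3714, -0.7061, 0.6029], [-0.5571, -0.6889, -0.4637], [0.7428, -0.1636, -0.6492]], R = [[5.3852, -3.1568, -4.0853], [0.0000, 4.0043, -4.2196], [0.0000, 0.0000, 2.5506]]

v_1 = (2, -3, 4); ‖v_1‖ = 5.3852, so e_1 = (0.3714, -0.5571, 0.7428).
e_1·v_2 = 0.3714·(-4) + (-0.5571)·(-1) + 0.7428·(-3) = -3.1568.
u_2 = v_2 + 3.1568·e_1 = (-2.8276, -2.7586, -0.6552).
‖u_2‖ = 4.0043, so e_2 = (-0.7061, -0.6889, -0.1636).
e_1·v_3 = 0.3714·3 + (-0.5571)·4 + 0.7428·(-4) = -4.0853; e_2·v_3 = (-0.7061)·3 + (-0.6889)·4 + (-0.1636)·(-4) = -4.2196.
u_3 = v_3 + 4.0853·e_1 + 4.2196·e_2 = (1.5376, -1.1828, -1.6559).
‖u_3‖ = 2.5506, so e_3 = (0.6029, -0.4637, -0.6492).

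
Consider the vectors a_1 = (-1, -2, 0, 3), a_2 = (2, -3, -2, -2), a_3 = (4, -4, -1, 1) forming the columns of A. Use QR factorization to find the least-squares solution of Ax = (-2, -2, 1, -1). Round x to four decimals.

a_1 = (-1, -2, 0, 3); ‖a_1‖ = 3.7417, so q_1 = (-0.2673, -0.5345, 0.0000, 0.8018).
q_1·a_2 = (-0.2673)·2 + (-0.5345)·(-3) + 0.0000·(-2) + 0.8018·(-2) = -0.5345.
u_2 = a_2 + 0.5345·q_1 = (1.8571, -3.2857, -2.0000, -1.5714).
‖u_2‖ = 4.5513, so q_2 = (0.4080, -0.7219, -0.4394, -0.3453).
q_1·a_3 = (-0.2673)·4 + (-0.5345)·(-4) + 0.0000·(-1) + 0.8018·1 = 1.8708; q_2·a_3 = 0.4080·4 + (-0.7219)·(-4) + (-0.4394)·(-1) + (-0.3453)·1 = 4.6141.
u_3 = a_3 − 1.8708·q_1 − 4.6141·q_2 = (2.6172, 0.3310, 1.0276, 1.0931).
‖u_3‖ = 3.0349, so q_3 = (0.8624, 0.1091, 0.3386, 0.3602).
Qᵀb = (0.8018, 0.5336, -1.9645).
Back-substitute: x_3 = -1.9645/3.0349 = -0.6473.
x_2 = (0.5336 − 4.6141·(-0.6473))/4.5513 = 0.7735.
x_1 = (0.8018 + 0.5345·0.7735 − 1.8708·(-0.6473))/3.7417 = 0.6484.

x = (0.6484, 0.7735, -0.6473)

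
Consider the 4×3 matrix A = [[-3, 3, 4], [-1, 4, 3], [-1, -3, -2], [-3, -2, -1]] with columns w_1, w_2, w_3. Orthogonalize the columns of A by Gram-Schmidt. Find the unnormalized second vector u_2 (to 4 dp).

u_2 = (2.4000, 3.8000, -3.2000, -2.6000)

e_1 = w_1/‖w_1‖ = (-3, -1, -1, -3)/4.4721 = (-0.6708, -0.2236, -0.2236, -0.6708).
r_{12} = e_1·w_2 = -0.8944.
u_2 = w_2 + 0.8944·e_1 = (2.4000, 3.8000, -3.2000, -2.6000).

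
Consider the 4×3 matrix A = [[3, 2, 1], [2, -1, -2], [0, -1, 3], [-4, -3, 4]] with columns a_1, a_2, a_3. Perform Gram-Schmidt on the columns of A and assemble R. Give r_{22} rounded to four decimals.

a_1 = (3, 2, 0, -4); ‖a_1‖ = 5.3852, so e_1 = (0.5571, 0.3714, 0.0000, -0.7428).
e_1·a_2 = 0.5571·2 + 0.3714·(-1) + 0.0000·(-1) + (-0.7428)·(-3) = 2.9711.
u_2 = a_2 − 2.9711·e_1 = (0.3448, -2.1034, -1.0000, -0.7931).
r_{22} = ‖u_2‖ = 2.4844.

r_{22} = 2.4844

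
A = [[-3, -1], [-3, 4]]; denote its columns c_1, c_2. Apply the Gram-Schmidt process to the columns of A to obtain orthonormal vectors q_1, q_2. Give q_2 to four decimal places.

q_1 = c_1/‖c_1‖ = (-3, -3)/4.2426 = (-0.7071, -0.7071).
r_{12} = q_1·c_2 = -2.1213.
u_2 = c_2 + 2.1213·q_1 = (-2.5000, 2.5000).
‖u_2‖ = 3.5355, so q_2 = (-0.7071, 0.7071).

q_2 = (-0.7071, 0.7071)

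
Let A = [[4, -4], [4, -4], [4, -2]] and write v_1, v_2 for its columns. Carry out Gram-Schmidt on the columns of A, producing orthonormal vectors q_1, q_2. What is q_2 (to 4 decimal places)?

v_1 = (4, 4, 4); ‖v_1‖ = 6.9282, so q_1 = (0.5774, 0.5774, 0.5774).
q_1·v_2 = 0.5774·(-4) + 0.5774·(-4) + 0.5774·(-2) = -5.7735.
u_2 = v_2 + 5.7735·q_1 = (-0.6667, -0.6667, 1.3333).
‖u_2‖ = 1.6330, so q_2 = (-0.4082, -0.4082, 0.8165).

q_2 = (-0.4082, -0.4082, 0.8165)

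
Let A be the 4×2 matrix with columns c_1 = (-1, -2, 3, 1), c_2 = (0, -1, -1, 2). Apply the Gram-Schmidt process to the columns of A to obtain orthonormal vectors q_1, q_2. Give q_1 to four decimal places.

q_1 = (-0.2582, -0.5164, 0.7746, 0.2582)

c_1 = (-1, -2, 3, 1); ‖c_1‖ = 3.8730, so q_1 = (-0.2582, -0.5164, 0.7746, 0.2582).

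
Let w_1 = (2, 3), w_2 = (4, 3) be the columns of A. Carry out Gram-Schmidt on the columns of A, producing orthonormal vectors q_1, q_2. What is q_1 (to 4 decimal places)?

q_1 = (0.5547, 0.8321)

q_1 = w_1/‖w_1‖ = (2, 3)/3.6056 = (0.5547, 0.8321).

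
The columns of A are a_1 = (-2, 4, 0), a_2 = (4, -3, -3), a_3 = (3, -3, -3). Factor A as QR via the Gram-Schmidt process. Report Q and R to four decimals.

Q = [[-0.4472, 0.5345, -0.7171], [0.8944, 0.2673, -0.3586], [0.0000, -0.8018, -0.5976]], R = [[4.4721, -4.4721, -4.0249], [0.0000, 3.7417, 3.2071], [0.0000, 0.0000, 0.7171]]

a_1 = (-2, 4, 0); ‖a_1‖ = 4.4721, so q_1 = (-0.4472, 0.8944, 0.0000).
q_1·a_2 = (-0.4472)·4 + 0.8944·(-3) + 0.0000·(-3) = -4.4721.
u_2 = a_2 + 4.4721·q_1 = (2.0000, 1.0000, -3.0000).
‖u_2‖ = 3.7417, so q_2 = (0.5345, 0.2673, -0.8018).
q_1·a_3 = (-0.4472)·3 + 0.8944·(-3) + 0.0000·(-3) = -4.0249; q_2·a_3 = 0.5345·3 + 0.2673·(-3) + (-0.8018)·(-3) = 3.2071.
u_3 = a_3 + 4.0249·q_1 − 3.2071·q_2 = (-0.5143, -0.2571, -0.4286).
‖u_3‖ = 0.7171, so q_3 = (-0.7171, -0.3586, -0.5976).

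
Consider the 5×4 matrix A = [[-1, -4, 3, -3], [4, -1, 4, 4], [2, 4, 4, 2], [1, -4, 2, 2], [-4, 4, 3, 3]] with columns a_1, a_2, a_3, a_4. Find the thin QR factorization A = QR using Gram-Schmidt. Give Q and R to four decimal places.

Q = [[-0.1622, -0.5516, 0.5402, -0.5939], [0.6489, 0.0336, 0.3978, 0.3051], [0.3244, 0.5920, 0.4042, -0.3964], [0.1622, -0.4709, 0.3058, 0.5021], [-0.6489, 0.3498, 0.5413, 0.3809]], R = [[6.1644, -1.9467, 1.7844, 2.1089], [0.0000, 7.8237, 0.9553, 3.0811], [0.0000, 0.0000, 7.0642, 3.0143], [0.0000, 0.0000, 0.0000, 4.3559]]

a_1 = (-1, 4, 2, 1, -4); ‖a_1‖ = 6.1644, so q_1 = (-0.1622, 0.6489, 0.3244, 0.1622, -0.6489).
q_1·a_2 = (-0.1622)·(-4) + 0.6489·(-1) + 0.3244·4 + 0.1622·(-4) + (-0.6489)·4 = -1.9467.
u_2 = a_2 + 1.9467·q_1 = (-4.3158, 0.2632, 4.6316, -3.6842, 2.7368).
‖u_2‖ = 7.8237, so q_2 = (-0.5516, 0.0336, 0.5920, -0.4709, 0.3498).
q_1·a_3 = (-0.1622)·3 + 0.6489·4 + 0.3244·4 + 0.1622·2 + (-0.6489)·3 = 1.7844; q_2·a_3 = (-0.5516)·3 + 0.0336·4 + 0.5920·4 + (-0.4709)·2 + 0.3498·3 = 0.9553.
u_3 = a_3 − 1.7844·q_1 − 0.9553·q_2 = (3.8164, 2.8100, 2.8555, 2.1604, 3.8237).
‖u_3‖ = 7.0642, so q_3 = (0.5402, 0.3978, 0.4042, 0.3058, 0.5413).
q_1·a_4 = (-0.1622)·(-3) + 0.6489·4 + 0.3244·2 + 0.1622·2 + (-0.6489)·3 = 2.1089; q_2·a_4 = (-0.5516)·(-3) + 0.0336·4 + 0.5920·2 + (-0.4709)·2 + 0.3498·3 = 3.0811; q_3·a_4 = 0.5402·(-3) + 0.3978·4 + 0.4042·2 + 0.3058·2 + 0.5413·3 = 3.0143.
u_4 = a_4 − 2.1089·q_1 − 3.0811·q_2 − 3.0143·q_3 = (-2.5868, 1.3289, -1.7266, 2.1869, 1.6590).
‖u_4‖ = 4.3559, so q_4 = (-0.5939, 0.3051, -0.3964, 0.5021, 0.3809).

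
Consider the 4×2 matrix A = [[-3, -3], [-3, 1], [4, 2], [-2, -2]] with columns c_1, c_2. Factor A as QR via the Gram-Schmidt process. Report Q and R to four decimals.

Q = [[-0.4867, -0.5130], [-0.4867, 0.7866], [0.6489, 0.0342], [-0.3244, -0.3420]], R = [[6.1644, 2.9200], [0.0000, 3.0779]]

c_1 = (-3, -3, 4, -2); ‖c_1‖ = 6.1644, so e_1 = (-0.4867, -0.4867, 0.6489, -0.3244).
e_1·c_2 = (-0.4867)·(-3) + (-0.4867)·1 + 0.6489·2 + (-0.3244)·(-2) = 2.9200.
u_2 = c_2 − 2.9200·e_1 = (-1.5789, 2.4211, 0.1053, -1.0526).
‖u_2‖ = 3.0779, so e_2 = (-0.5130, 0.7866, 0.0342, -0.3420).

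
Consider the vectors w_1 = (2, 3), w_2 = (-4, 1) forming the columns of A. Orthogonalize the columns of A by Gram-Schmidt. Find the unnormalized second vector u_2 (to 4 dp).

q_1 = w_1/‖w_1‖ = (2, 3)/3.6056 = (0.5547, 0.8321).
r_{12} = q_1·w_2 = -1.3868.
u_2 = w_2 + 1.3868·q_1 = (-3.2308, 2.1538).

u_2 = (-3.2308, 2.1538)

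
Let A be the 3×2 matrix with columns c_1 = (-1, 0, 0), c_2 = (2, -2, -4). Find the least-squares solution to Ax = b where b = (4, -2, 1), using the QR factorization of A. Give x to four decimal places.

c_1 = (-1, 0, 0); ‖c_1‖ = 1.0000, so q_1 = (-1.0000, 0.0000, 0.0000).
q_1·c_2 = (-1.0000)·2 + 0.0000·(-2) + 0.0000·(-4) = -2.0000.
u_2 = c_2 + 2.0000·q_1 = (0.0000, -2.0000, -4.0000).
‖u_2‖ = 4.4721, so q_2 = (0.0000, -0.4472, -0.8944).
Qᵀb = (-4.0000, 0.0000).
Back-substitute: x_2 = 0.0000/4.4721 = 0.0000.
x_1 = (-4.0000 + 2.0000·0.0000)/1.0000 = -4.0000.

x = (-4.0000, 0.0000)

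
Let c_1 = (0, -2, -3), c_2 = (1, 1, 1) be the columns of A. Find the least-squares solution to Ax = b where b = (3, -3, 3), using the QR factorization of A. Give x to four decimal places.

c_1 = (0, -2, -3); ‖c_1‖ = 3.6056, so q_1 = (0.0000, -0.5547, -0.8321).
q_1·c_2 = 0.0000·1 + (-0.5547)·1 + (-0.8321)·1 = -1.3868.
u_2 = c_2 + 1.3868·q_1 = (1.0000, 0.2308, -0.1538).
‖u_2‖ = 1.0377, so q_2 = (0.9636, 0.2224, -0.1482).
Qᵀb = (-0.8321, 1.7790).
Back-substitute: x_2 = 1.7790/1.0377 = 1.7143.
x_1 = (-0.8321 + 1.3868·1.7143)/3.6056 = 0.4286.

x = (0.4286, 1.7143)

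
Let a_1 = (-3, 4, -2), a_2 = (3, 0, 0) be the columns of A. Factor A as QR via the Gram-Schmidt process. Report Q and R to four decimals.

Q = [[-0.5571, 0.8305], [0.7428, 0.4983], [-0.3714, -0.2491]], R = [[5.3852, -1.6713], [0.0000, 2.4914]]

a_1 = (-3, 4, -2); ‖a_1‖ = 5.3852, so e_1 = (-0.5571, 0.7428, -0.3714).
e_1·a_2 = (-0.5571)·3 + 0.7428·0 + (-0.3714)·0 = -1.6713.
u_2 = a_2 + 1.6713·e_1 = (2.0690, 1.2414, -0.6207).
‖u_2‖ = 2.4914, so e_2 = (0.8305, 0.4983, -0.2491).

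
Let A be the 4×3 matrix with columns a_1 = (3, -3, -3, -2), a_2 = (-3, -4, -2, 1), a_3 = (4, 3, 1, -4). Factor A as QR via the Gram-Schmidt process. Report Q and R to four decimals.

Q = [[0.5388, -0.6898, -0.4273], [-0.5388, -0.6233, 0.0267], [-0.5388, -0.2481, 0.1411], [-0.3592, 0.2723, -0.8926]], R = [[5.5678, 1.2572, 1.4368], [0.0000, 5.3310, -5.9663], [0.0000, 0.0000, 2.0828]]

a_1 = (3, -3, -3, -2); ‖a_1‖ = 5.5678, so q_1 = (0.5388, -0.5388, -0.5388, -0.3592).
q_1·a_2 = 0.5388·(-3) + (-0.5388)·(-4) + (-0.5388)·(-2) + (-0.3592)·1 = 1.2572.
u_2 = a_2 − 1.2572·q_1 = (-3.6774, -3.3226, -1.3226, 1.4516).
‖u_2‖ = 5.3310, so q_2 = (-0.6898, -0.6233, -0.2481, 0.2723).
q_1·a_3 = 0.5388·4 + (-0.5388)·3 + (-0.5388)·1 + (-0.3592)·(-4) = 1.4368; q_2·a_3 = (-0.6898)·4 + (-0.6233)·3 + (-0.2481)·1 + 0.2723·(-4) = -5.9663.
u_3 = a_3 − 1.4368·q_1 + 5.9663·q_2 = (-0.8899, 0.0556, 0.2940, -1.8593).
‖u_3‖ = 2.0828, so q_3 = (-0.4273, 0.0267, 0.1411, -0.8926).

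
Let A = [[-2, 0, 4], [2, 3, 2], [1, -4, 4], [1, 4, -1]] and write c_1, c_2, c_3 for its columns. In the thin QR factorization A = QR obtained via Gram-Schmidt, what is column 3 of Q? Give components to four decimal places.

c_1 = (-2, 2, 1, 1); ‖c_1‖ = 3.1623, so q_1 = (-0.6325, 0.6325, 0.3162, 0.3162).
q_1·c_2 = (-0.6325)·0 + 0.6325·3 + 0.3162·(-4) + 0.3162·4 = 1.8974.
u_2 = c_2 − 1.8974·q_1 = (1.2000, 1.8000, -4.6000, 3.4000).
‖u_2‖ = 6.1156, so q_2 = (0.1962, 0.2943, -0.7522, 0.5560).
q_1·c_3 = (-0.6325)·4 + 0.6325·2 + 0.3162·4 + 0.3162·(-1) = -0.3162; q_2·c_3 = 0.1962·4 + 0.2943·2 + (-0.7522)·4 + 0.5560·(-1) = -2.1911.
u_3 = c_3 + 0.3162·q_1 + 2.1911·q_2 = (4.2299, 2.8449, 2.4519, 0.3182).
‖u_3‖ = 5.6656, so q_3 = (0.7466, 0.5021, 0.4328, 0.0562).

q_3 = (0.7466, 0.5021, 0.4328, 0.0562)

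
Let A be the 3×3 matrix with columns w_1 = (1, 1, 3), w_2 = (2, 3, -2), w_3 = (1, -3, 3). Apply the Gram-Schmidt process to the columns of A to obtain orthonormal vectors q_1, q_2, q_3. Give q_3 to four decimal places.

q_3 = (0.8066, -0.5866, -0.0733)

w_1 = (1, 1, 3); ‖w_1‖ = 3.3166, so q_1 = (0.3015, 0.3015, 0.9045).
q_1·w_2 = 0.3015·2 + 0.3015·3 + 0.9045·(-2) = -0.3015.
u_2 = w_2 + 0.3015·q_1 = (2.0909, 3.0909, -1.7273).
‖u_2‖ = 4.1121, so q_2 = (0.5085, 0.7517, -0.4200).
q_1·w_3 = 0.3015·1 + 0.3015·(-3) + 0.9045·3 = 2.1106; q_2·w_3 = 0.5085·1 + 0.7517·(-3) + (-0.4200)·3 = -3.0067.
u_3 = w_3 − 2.1106·q_1 + 3.0067·q_2 = (1.8925, -1.3763, -0.1720).
‖u_3‖ = 2.3464, so q_3 = (0.8066, -0.5866, -0.0733).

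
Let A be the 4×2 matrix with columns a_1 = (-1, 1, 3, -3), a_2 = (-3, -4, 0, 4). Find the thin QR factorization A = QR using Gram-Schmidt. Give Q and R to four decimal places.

a_1 = (-1, 1, 3, -3); ‖a_1‖ = 4.4721, so q_1 = (-0.2236, 0.2236, 0.6708, -0.6708).
q_1·a_2 = (-0.2236)·(-3) + 0.2236·(-4) + 0.6708·0 + (-0.6708)·4 = -2.9069.
u_2 = a_2 + 2.9069·q_1 = (-3.6500, -3.3500, 1.9500, 2.0500).
‖u_2‖ = 5.7053, so q_2 = (-0.6398, -0.5872, 0.3418, 0.3593).

Q = [[-0.2236, -0.6398], [0.2236, -0.5872], [0.6708, 0.3418], [-0.6708, 0.3593]], R = [[4.4721, -2.9069], [0.0000, 5.7053]]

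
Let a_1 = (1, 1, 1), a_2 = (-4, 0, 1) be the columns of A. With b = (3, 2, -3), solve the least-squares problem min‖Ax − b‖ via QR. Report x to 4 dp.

x = (-0.2619, -0.9286)

a_1 = (1, 1, 1); ‖a_1‖ = 1.7321, so e_1 = (0.5774, 0.5774, 0.5774).
e_1·a_2 = 0.5774·(-4) + 0.5774·0 + 0.5774·1 = -1.7321.
u_2 = a_2 + 1.7321·e_1 = (-3.0000, 1.0000, 2.0000).
‖u_2‖ = 3.7417, so e_2 = (-0.8018, 0.2673, 0.5345).
Qᵀb = (1.1547, -3.4744).
Back-substitute: x_2 = -3.4744/3.7417 = -0.9286.
x_1 = (1.1547 + 1.7321·(-0.9286))/1.7321 = -0.2619.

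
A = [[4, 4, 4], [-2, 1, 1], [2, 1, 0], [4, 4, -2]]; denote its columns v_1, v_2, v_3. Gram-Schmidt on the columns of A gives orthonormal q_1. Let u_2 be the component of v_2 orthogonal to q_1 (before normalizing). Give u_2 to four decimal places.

q_1 = v_1/‖v_1‖ = (4, -2, 2, 4)/6.3246 = (0.6325, -0.3162, 0.3162, 0.6325).
r_{12} = q_1·v_2 = 5.0596.
u_2 = v_2 − 5.0596·q_1 = (0.8000, 2.6000, -0.6000, 0.8000).

u_2 = (0.8000, 2.6000, -0.6000, 0.8000)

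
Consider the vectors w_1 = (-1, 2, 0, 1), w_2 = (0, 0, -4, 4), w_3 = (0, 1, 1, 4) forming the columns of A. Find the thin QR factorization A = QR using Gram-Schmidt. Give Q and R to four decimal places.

Q = [[-0.4082, 0.1231, 0.2611], [0.8165, -0.2462, -0.2031], [0.0000, -0.7385, 0.6673], [0.4082, 0.6155, 0.6673]], R = [[2.4495, 1.6330, 2.4495], [0.0000, 5.4160, 1.4771], [0.0000, 0.0000, 3.1334]]

w_1 = (-1, 2, 0, 1); ‖w_1‖ = 2.4495, so q_1 = (-0.4082, 0.8165, 0.0000, 0.4082).
q_1·w_2 = (-0.4082)·0 + 0.8165·0 + 0.0000·(-4) + 0.4082·4 = 1.6330.
u_2 = w_2 − 1.6330·q_1 = (0.6667, -1.3333, -4.0000, 3.3333).
‖u_2‖ = 5.4160, so q_2 = (0.1231, -0.2462, -0.7385, 0.6155).
q_1·w_3 = (-0.4082)·0 + 0.8165·1 + 0.0000·1 + 0.4082·4 = 2.4495; q_2·w_3 = 0.1231·0 + (-0.2462)·1 + (-0.7385)·1 + 0.6155·4 = 1.4771.
u_3 = w_3 − 2.4495·q_1 − 1.4771·q_2 = (0.8182, -0.6364, 2.0909, 2.0909).
‖u_3‖ = 3.1334, so q_3 = (0.2611, -0.2031, 0.6673, 0.6673).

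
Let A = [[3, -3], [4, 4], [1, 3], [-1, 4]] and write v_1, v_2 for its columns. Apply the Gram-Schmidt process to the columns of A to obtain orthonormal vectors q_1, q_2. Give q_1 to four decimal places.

v_1 = (3, 4, 1, -1); ‖v_1‖ = 5.1962, so q_1 = (0.5774, 0.7698, 0.1925, -0.1925).

q_1 = (0.5774, 0.7698, 0.1925, -0.1925)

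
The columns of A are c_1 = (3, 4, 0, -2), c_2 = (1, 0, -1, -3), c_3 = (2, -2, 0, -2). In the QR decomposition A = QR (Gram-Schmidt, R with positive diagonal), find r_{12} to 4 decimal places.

r_{12} = 1.6713

c_1 = (3, 4, 0, -2); ‖c_1‖ = 5.3852, so q_1 = (0.5571, 0.7428, 0.0000, -0.3714).
r_{12} = q_1·c_2 = 1.6713.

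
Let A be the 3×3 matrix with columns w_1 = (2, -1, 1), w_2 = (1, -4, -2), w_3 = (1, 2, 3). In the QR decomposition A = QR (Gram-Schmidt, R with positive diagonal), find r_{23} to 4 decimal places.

w_1 = (2, -1, 1); ‖w_1‖ = 2.4495, so q_1 = (0.8165, -0.4082, 0.4082).
q_1·w_2 = 0.8165·1 + (-0.4082)·(-4) + 0.4082·(-2) = 1.6330.
u_2 = w_2 − 1.6330·q_1 = (-0.3333, -3.3333, -2.6667).
‖u_2‖ = 4.2817, so q_2 = (-0.0778, -0.7785, -0.6228).
r_{23} = q_2·w_3 = -3.5032.

r_{23} = -3.5032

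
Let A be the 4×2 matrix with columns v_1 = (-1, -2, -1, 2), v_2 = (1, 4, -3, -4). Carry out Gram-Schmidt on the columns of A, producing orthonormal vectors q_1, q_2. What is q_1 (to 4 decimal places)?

q_1 = (-0.3162, -0.6325, -0.3162, 0.6325)

q_1 = v_1/‖v_1‖ = (-1, -2, -1, 2)/3.1623 = (-0.3162, -0.6325, -0.3162, 0.6325).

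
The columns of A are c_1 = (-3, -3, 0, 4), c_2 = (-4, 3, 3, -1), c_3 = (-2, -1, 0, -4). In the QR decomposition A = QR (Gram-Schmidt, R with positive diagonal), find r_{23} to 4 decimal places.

c_1 = (-3, -3, 0, 4); ‖c_1‖ = 5.8310, so q_1 = (-0.5145, -0.5145, 0.0000, 0.6860).
q_1·c_2 = (-0.5145)·(-4) + (-0.5145)·3 + 0.0000·3 + 0.6860·(-1) = -0.1715.
u_2 = c_2 + 0.1715·q_1 = (-4.0882, 2.9118, 3.0000, -0.8824).
‖u_2‖ = 5.9136, so q_2 = (-0.6913, 0.4924, 0.5073, -0.1492).
r_{23} = q_2·c_3 = 1.4871.

r_{23} = 1.4871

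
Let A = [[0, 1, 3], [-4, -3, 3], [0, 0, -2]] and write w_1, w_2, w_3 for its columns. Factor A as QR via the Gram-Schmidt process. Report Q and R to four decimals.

w_1 = (0, -4, 0); ‖w_1‖ = 4.0000, so e_1 = (0.0000, -1.0000, 0.0000).
e_1·w_2 = 0.0000·1 + (-1.0000)·(-3) + 0.0000·0 = 3.0000.
u_2 = w_2 − 3.0000·e_1 = (1.0000, 0.0000, 0.0000).
‖u_2‖ = 1.0000, so e_2 = (1.0000, 0.0000, 0.0000).
e_1·w_3 = 0.0000·3 + (-1.0000)·3 + 0.0000·(-2) = -3.0000; e_2·w_3 = 1.0000·3 + 0.0000·3 + 0.0000·(-2) = 3.0000.
u_3 = w_3 + 3.0000·e_1 − 3.0000·e_2 = (0.0000, 0.0000, -2.0000).
‖u_3‖ = 2.0000, so e_3 = (0.0000, 0.0000, -1.0000).

Q = [[0.0000, 1.0000, 0.0000], [-1.0000, 0.0000, 0.0000], [0.0000, 0.0000, -1.0000]], R = [[4.0000, 3.0000, -3.0000], [0.0000, 1.0000, 3.0000], [0.0000, 0.0000, 2.0000]]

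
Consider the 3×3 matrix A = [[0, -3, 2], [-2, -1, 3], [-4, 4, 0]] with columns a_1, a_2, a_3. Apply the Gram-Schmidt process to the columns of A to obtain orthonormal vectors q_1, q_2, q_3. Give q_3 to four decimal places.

a_1 = (0, -2, -4); ‖a_1‖ = 4.4721, so q_1 = (0.0000, -0.4472, -0.8944).
q_1·a_2 = 0.0000·(-3) + (-0.4472)·(-1) + (-0.8944)·4 = -3.1305.
u_2 = a_2 + 3.1305·q_1 = (-3.0000, -2.4000, 1.2000).
‖u_2‖ = 4.0249, so q_2 = (-0.7454, -0.5963, 0.2981).
q_1·a_3 = 0.0000·2 + (-0.4472)·3 + (-0.8944)·0 = -1.3416; q_2·a_3 = (-0.7454)·2 + (-0.5963)·3 + 0.2981·0 = -3.2796.
u_3 = a_3 + 1.3416·q_1 + 3.2796·q_2 = (-0.4444, 0.4444, -0.2222).
‖u_3‖ = 0.6667, so q_3 = (-0.6667, 0.6667, -0.3333).

q_3 = (-0.6667, 0.6667, -0.3333)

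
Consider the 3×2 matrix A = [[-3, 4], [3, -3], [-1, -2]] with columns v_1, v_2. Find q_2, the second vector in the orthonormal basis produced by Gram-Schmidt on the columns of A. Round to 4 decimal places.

v_1 = (-3, 3, -1); ‖v_1‖ = 4.3589, so q_1 = (-0.6882, 0.6882, -0.2294).
q_1·v_2 = (-0.6882)·4 + 0.6882·(-3) + (-0.2294)·(-2) = -4.3589.
u_2 = v_2 + 4.3589·q_1 = (1.0000, 0.0000, -3.0000).
‖u_2‖ = 3.1623, so q_2 = (0.3162, 0.0000, -0.9487).

q_2 = (0.3162, 0.0000, -0.9487)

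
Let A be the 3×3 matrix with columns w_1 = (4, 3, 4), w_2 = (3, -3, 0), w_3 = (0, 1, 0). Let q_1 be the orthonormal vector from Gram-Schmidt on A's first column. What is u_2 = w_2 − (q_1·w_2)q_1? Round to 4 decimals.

u_2 = (2.7073, -3.2195, -0.2927)

w_1 = (4, 3, 4); ‖w_1‖ = 6.4031, so q_1 = (0.6247, 0.4685, 0.6247).
q_1·w_2 = 0.6247·3 + 0.4685·(-3) + 0.6247·0 = 0.4685.
u_2 = w_2 − 0.4685·q_1 = (2.7073, -3.2195, -0.2927).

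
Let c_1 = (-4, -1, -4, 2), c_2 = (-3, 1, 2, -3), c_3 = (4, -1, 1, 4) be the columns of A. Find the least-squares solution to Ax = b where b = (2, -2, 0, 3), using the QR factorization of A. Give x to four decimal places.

x = (0.2207, 0.0250, 0.7354)

c_1 = (-4, -1, -4, 2); ‖c_1‖ = 6.0828, so q_1 = (-0.6576, -0.1644, -0.6576, 0.3288).
q_1·c_2 = (-0.6576)·(-3) + (-0.1644)·1 + (-0.6576)·2 + 0.3288·(-3) = -0.4932.
u_2 = c_2 + 0.4932·q_1 = (-3.3243, 0.9189, 1.6757, -2.8378).
‖u_2‖ = 4.7704, so q_2 = (-0.6969, 0.1926, 0.3513, -0.5949).
q_1·c_3 = (-0.6576)·4 + (-0.1644)·(-1) + (-0.6576)·1 + 0.3288·4 = -1.8084; q_2·c_3 = (-0.6969)·4 + 0.1926·(-1) + 0.3513·1 + (-0.5949)·4 = -5.0084.
u_3 = c_3 + 1.8084·q_1 + 5.0084·q_2 = (-0.6793, -0.3325, 1.5701, 1.6152).
‖u_3‖ = 2.3761, so q_3 = (-0.2859, -0.1399, 0.6608, 0.6798).
Qᵀb = (0.0000, -3.5636, 1.7474).
Back-substitute: x_3 = 1.7474/2.3761 = 0.7354.
x_2 = (-3.5636 + 5.0084·0.7354)/4.7704 = 0.0250.
x_1 = (0.0000 + 0.4932·0.0250 + 1.8084·0.7354)/6.0828 = 0.2207.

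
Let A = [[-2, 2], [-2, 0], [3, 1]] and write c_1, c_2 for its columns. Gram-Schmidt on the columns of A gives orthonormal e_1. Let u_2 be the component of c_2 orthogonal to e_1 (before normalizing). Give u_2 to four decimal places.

c_1 = (-2, -2, 3); ‖c_1‖ = 4.1231, so e_1 = (-0.4851, -0.4851, 0.7276).
e_1·c_2 = (-0.4851)·2 + (-0.4851)·0 + 0.7276·1 = -0.2425.
u_2 = c_2 + 0.2425·e_1 = (1.8824, -0.1176, 1.1765).

u_2 = (1.8824, -0.1176, 1.1765)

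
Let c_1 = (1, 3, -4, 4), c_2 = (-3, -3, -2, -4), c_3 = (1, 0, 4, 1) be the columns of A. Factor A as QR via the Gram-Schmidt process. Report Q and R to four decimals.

c_1 = (1, 3, -4, 4); ‖c_1‖ = 6.4807, so q_1 = (0.1543, 0.4629, -0.6172, 0.6172).
q_1·c_2 = 0.1543·(-3) + 0.4629·(-3) + (-0.6172)·(-2) + 0.6172·(-4) = -3.0861.
u_2 = c_2 + 3.0861·q_1 = (-2.5238, -1.5714, -3.9048, -2.0952).
‖u_2‖ = 5.3363, so q_2 = (-0.4730, -0.2945, -0.7317, -0.3926).
q_1·c_3 = 0.1543·1 + 0.4629·0 + (-0.6172)·4 + 0.6172·1 = -1.6973; q_2·c_3 = (-0.4730)·1 + (-0.2945)·0 + (-0.7317)·4 + (-0.3926)·1 = -3.7925.
u_3 = c_3 + 1.6973·q_1 + 3.7925·q_2 = (-0.5318, -0.3311, 0.1773, 0.5585).
‖u_3‖ = 0.8578, so q_3 = (-0.6199, -0.3860, 0.2066, 0.6511).

Q = [[0.1543, -0.4730, -0.6199], [0.4629, -0.2945, -0.3860], [-0.6172, -0.7317, 0.2066], [0.6172, -0.3926, 0.6511]], R = [[6.4807, -3.0861, -1.6973], [0.0000, 5.3363, -3.7925], [0.0000, 0.0000, 0.8578]]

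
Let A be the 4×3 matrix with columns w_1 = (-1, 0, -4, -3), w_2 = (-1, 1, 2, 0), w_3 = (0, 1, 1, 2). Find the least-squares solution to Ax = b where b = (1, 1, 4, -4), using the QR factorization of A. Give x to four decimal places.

w_1 = (-1, 0, -4, -3); ‖w_1‖ = 5.0990, so e_1 = (-0.1961, 0.0000, -0.7845, -0.5883).
e_1·w_2 = (-0.1961)·(-1) + 0.0000·1 + (-0.7845)·2 + (-0.5883)·0 = -1.3728.
u_2 = w_2 + 1.3728·e_1 = (-1.2692, 1.0000, 0.9231, -0.8077).
‖u_2‖ = 2.0286, so e_2 = (-0.6257, 0.4929, 0.4550, -0.3981).
e_1·w_3 = (-0.1961)·0 + 0.0000·1 + (-0.7845)·1 + (-0.5883)·2 = -1.9612; e_2·w_3 = (-0.6257)·0 + 0.4929·1 + 0.4550·1 + (-0.3981)·2 = 0.1517.
u_3 = w_3 + 1.9612·e_1 − 0.1517·e_2 = (-0.2897, 0.9252, -0.6075, 0.9065).
‖u_3‖ = 1.4597, so e_3 = (-0.1985, 0.6338, -0.4162, 0.6210).
Qᵀb = (-0.9806, 3.2800, -3.7134).
Back-substitute: x_3 = -3.7134/1.4597 = -2.5439.
x_2 = (3.2800 − 0.1517·(-2.5439))/2.0286 = 1.8070.
x_1 = (-0.9806 + 1.3728·1.8070 + 1.9612·(-2.5439))/5.0990 = -0.6842.

x = (-0.6842, 1.8070, -2.5439)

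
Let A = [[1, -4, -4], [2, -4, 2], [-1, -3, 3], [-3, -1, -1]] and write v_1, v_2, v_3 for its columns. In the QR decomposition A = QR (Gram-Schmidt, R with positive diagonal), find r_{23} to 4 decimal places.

e_1 = v_1/‖v_1‖ = (1, 2, -1, -3)/3.8730 = (0.2582, 0.5164, -0.2582, -0.7746).
r_{12} = e_1·v_2 = -1.5492.
u_2 = v_2 + 1.5492·e_1 = (-3.6000, -3.2000, -3.4000, -2.2000).
‖u_2‖ = 6.2929, so e_2 = (-0.5721, -0.5085, -0.5403, -0.3496).
r_{23} = e_2·v_3 = 0.0000.

r_{23} = 0.0000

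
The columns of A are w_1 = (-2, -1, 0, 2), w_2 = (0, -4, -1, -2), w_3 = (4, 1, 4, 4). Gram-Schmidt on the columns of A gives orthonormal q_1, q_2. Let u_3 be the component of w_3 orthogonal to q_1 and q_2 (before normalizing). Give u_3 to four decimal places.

q_1 = w_1/‖w_1‖ = (-2, -1, 0, 2)/3.0000 = (-0.6667, -0.3333, 0.0000, 0.6667).
r_{12} = q_1·w_2 = 0.0000.
u_2 = w_2 + 0.0000·q_1 = (0.0000, -4.0000, -1.0000, -2.0000).
‖u_2‖ = 4.5826, so q_2 = (0.0000, -0.8729, -0.2182, -0.4364).
r_{13} = q_1·w_3 = -0.3333; r_{23} = q_2·w_3 = -3.4915.
u_3 = w_3 + 0.3333·q_1 + 3.4915·q_2 = (3.7778, -2.1587, 3.2381, 2.6984).

u_3 = (3.7778, -2.1587, 3.2381, 2.6984)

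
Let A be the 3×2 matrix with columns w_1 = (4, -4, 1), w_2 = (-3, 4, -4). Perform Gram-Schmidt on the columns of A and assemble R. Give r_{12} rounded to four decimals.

r_{12} = -5.5705

e_1 = w_1/‖w_1‖ = (4, -4, 1)/5.7446 = (0.6963, -0.6963, 0.1741).
r_{12} = e_1·w_2 = -5.5705.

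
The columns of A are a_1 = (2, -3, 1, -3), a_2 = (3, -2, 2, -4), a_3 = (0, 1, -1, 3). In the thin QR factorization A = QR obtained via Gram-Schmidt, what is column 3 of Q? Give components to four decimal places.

q_1 = a_1/‖a_1‖ = (2, -3, 1, -3)/4.7958 = (0.4170, -0.6255, 0.2085, -0.6255).
r_{12} = q_1·a_2 = 5.4214.
u_2 = a_2 − 5.4214·q_1 = (0.7391, 1.3913, 0.8696, -0.6087).
‖u_2‖ = 1.8997, so q_2 = (0.3891, 0.7324, 0.4577, -0.3204).
r_{13} = q_1·a_3 = -2.7107; r_{23} = q_2·a_3 = -0.6866.
u_3 = a_3 + 2.7107·q_1 + 0.6866·q_2 = (1.3976, -0.1928, -0.1205, 1.0843).
‖u_3‖ = 1.7835, so q_3 = (0.7836, -0.1081, -0.0676, 0.6080).

q_3 = (0.7836, -0.1081, -0.0676, 0.6080)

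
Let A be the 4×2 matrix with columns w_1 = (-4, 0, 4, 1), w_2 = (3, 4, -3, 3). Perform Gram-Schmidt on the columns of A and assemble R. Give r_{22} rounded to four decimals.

r_{22} = 5.4439

w_1 = (-4, 0, 4, 1); ‖w_1‖ = 5.7446, so e_1 = (-0.6963, 0.0000, 0.6963, 0.1741).
e_1·w_2 = (-0.6963)·3 + 0.0000·4 + 0.6963·(-3) + 0.1741·3 = -3.6556.
u_2 = w_2 + 3.6556·e_1 = (0.4545, 4.0000, -0.4545, 3.6364).
r_{22} = ‖u_2‖ = 5.4439.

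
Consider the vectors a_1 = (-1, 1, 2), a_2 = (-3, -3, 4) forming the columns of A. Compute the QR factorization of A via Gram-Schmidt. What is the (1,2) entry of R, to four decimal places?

e_1 = a_1/‖a_1‖ = (-1, 1, 2)/2.4495 = (-0.4082, 0.4082, 0.8165).
r_{12} = e_1·a_2 = 3.2660.

r_{12} = 3.2660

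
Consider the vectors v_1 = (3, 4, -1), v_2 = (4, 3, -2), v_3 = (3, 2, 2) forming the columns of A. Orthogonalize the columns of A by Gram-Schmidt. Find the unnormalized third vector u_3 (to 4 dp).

v_1 = (3, 4, -1); ‖v_1‖ = 5.0990, so q_1 = (0.5883, 0.7845, -0.1961).
q_1·v_2 = 0.5883·4 + 0.7845·3 + (-0.1961)·(-2) = 5.0990.
u_2 = v_2 − 5.0990·q_1 = (1.0000, -1.0000, -1.0000).
‖u_2‖ = 1.7321, so q_2 = (0.5774, -0.5774, -0.5774).
q_1·v_3 = 0.5883·3 + 0.7845·2 + (-0.1961)·2 = 2.9417; q_2·v_3 = 0.5774·3 + (-0.5774)·2 + (-0.5774)·2 = -0.5774.
u_3 = v_3 − 2.9417·q_1 + 0.5774·q_2 = (1.6026, -0.6410, 2.2436).

u_3 = (1.6026, -0.6410, 2.2436)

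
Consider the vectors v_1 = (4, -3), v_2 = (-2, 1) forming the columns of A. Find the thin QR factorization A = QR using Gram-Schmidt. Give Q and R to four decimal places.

Q = [[0.8000, -0.6000], [-0.6000, -0.8000]], R = [[5.0000, -2.2000], [0.0000, 0.4000]]

v_1 = (4, -3); ‖v_1‖ = 5.0000, so e_1 = (0.8000, -0.6000).
e_1·v_2 = 0.8000·(-2) + (-0.6000)·1 = -2.2000.
u_2 = v_2 + 2.2000·e_1 = (-0.2400, -0.3200).
‖u_2‖ = 0.4000, so e_2 = (-0.6000, -0.8000).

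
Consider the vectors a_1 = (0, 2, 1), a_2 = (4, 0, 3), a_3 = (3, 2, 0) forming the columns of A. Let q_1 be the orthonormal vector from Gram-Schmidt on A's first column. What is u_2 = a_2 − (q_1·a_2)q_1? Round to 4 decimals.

a_1 = (0, 2, 1); ‖a_1‖ = 2.2361, so q_1 = (0.0000, 0.8944, 0.4472).
q_1·a_2 = 0.0000·4 + 0.8944·0 + 0.4472·3 = 1.3416.
u_2 = a_2 − 1.3416·q_1 = (4.0000, -1.2000, 2.4000).

u_2 = (4.0000, -1.2000, 2.4000)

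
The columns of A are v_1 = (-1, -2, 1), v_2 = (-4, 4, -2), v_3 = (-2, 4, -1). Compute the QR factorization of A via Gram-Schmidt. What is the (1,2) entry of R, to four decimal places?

r_{12} = -2.4495

v_1 = (-1, -2, 1); ‖v_1‖ = 2.4495, so q_1 = (-0.4082, -0.8165, 0.4082).
r_{12} = q_1·v_2 = -2.4495.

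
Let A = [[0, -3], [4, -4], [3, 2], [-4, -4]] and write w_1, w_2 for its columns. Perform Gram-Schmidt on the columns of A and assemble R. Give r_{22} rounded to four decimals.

r_{22} = 6.6424

w_1 = (0, 4, 3, -4); ‖w_1‖ = 6.4031, so q_1 = (0.0000, 0.6247, 0.4685, -0.6247).
q_1·w_2 = 0.0000·(-3) + 0.6247·(-4) + 0.4685·2 + (-0.6247)·(-4) = 0.9370.
u_2 = w_2 − 0.9370·q_1 = (-3.0000, -4.5854, 1.5610, -3.4146).
r_{22} = ‖u_2‖ = 6.6424.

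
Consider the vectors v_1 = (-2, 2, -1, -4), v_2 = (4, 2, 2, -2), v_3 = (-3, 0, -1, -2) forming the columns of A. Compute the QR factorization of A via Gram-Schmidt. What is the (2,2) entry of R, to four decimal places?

q_1 = v_1/‖v_1‖ = (-2, 2, -1, -4)/5.0000 = (-0.4000, 0.4000, -0.2000, -0.8000).
r_{12} = q_1·v_2 = 0.4000.
u_2 = v_2 − 0.4000·q_1 = (4.1600, 1.8400, 2.0800, -1.6800).
r_{22} = ‖u_2‖ = 5.2764.

r_{22} = 5.2764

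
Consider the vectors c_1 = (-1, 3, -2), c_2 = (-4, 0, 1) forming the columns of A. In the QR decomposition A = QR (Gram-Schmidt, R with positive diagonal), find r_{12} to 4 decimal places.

r_{12} = 0.5345

c_1 = (-1, 3, -2); ‖c_1‖ = 3.7417, so e_1 = (-0.2673, 0.8018, -0.5345).
r_{12} = e_1·c_2 = 0.5345.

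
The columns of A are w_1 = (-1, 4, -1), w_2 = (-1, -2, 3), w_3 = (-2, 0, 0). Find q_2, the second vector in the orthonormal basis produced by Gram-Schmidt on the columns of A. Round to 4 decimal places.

q_2 = (-0.5353, 0.0765, 0.8412)

w_1 = (-1, 4, -1); ‖w_1‖ = 4.2426, so q_1 = (-0.2357, 0.9428, -0.2357).
q_1·w_2 = (-0.2357)·(-1) + 0.9428·(-2) + (-0.2357)·3 = -2.3570.
u_2 = w_2 + 2.3570·q_1 = (-1.5556, 0.2222, 2.4444).
‖u_2‖ = 2.9059, so q_2 = (-0.5353, 0.0765, 0.8412).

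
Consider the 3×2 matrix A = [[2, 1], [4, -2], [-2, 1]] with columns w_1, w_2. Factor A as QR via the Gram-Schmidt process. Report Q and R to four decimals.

Q = [[0.4082, 0.9129], [0.8165, -0.3651], [-0.4082, 0.1826]], R = [[4.8990, -1.6330], [0.0000, 1.8257]]

w_1 = (2, 4, -2); ‖w_1‖ = 4.8990, so q_1 = (0.4082, 0.8165, -0.4082).
q_1·w_2 = 0.4082·1 + 0.8165·(-2) + (-0.4082)·1 = -1.6330.
u_2 = w_2 + 1.6330·q_1 = (1.6667, -0.6667, 0.3333).
‖u_2‖ = 1.8257, so q_2 = (0.9129, -0.3651, 0.1826).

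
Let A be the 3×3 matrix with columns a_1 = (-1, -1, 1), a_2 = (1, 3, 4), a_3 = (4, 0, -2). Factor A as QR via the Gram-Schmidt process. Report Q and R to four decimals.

a_1 = (-1, -1, 1); ‖a_1‖ = 1.7321, so q_1 = (-0.5774, -0.5774, 0.5774).
q_1·a_2 = (-0.5774)·1 + (-0.5774)·3 + 0.5774·4 = 0.0000.
u_2 = a_2 + 0.0000·q_1 = (1.0000, 3.0000, 4.0000).
‖u_2‖ = 5.0990, so q_2 = (0.1961, 0.5883, 0.7845).
q_1·a_3 = (-0.5774)·4 + (-0.5774)·0 + 0.5774·(-2) = -3.4641; q_2·a_3 = 0.1961·4 + 0.5883·0 + 0.7845·(-2) = -0.7845.
u_3 = a_3 + 3.4641·q_1 + 0.7845·q_2 = (2.1538, -1.5385, 0.6154).
‖u_3‖ = 2.7175, so q_3 = (0.7926, -0.5661, 0.2265).

Q = [[-0.5774, 0.1961, 0.7926], [-0.5774, 0.5883, -0.5661], [0.5774, 0.7845, 0.2265]], R = [[1.7321, 0.0000, -3.4641], [0.0000, 5.0990, -0.7845], [0.0000, 0.0000, 2.7175]]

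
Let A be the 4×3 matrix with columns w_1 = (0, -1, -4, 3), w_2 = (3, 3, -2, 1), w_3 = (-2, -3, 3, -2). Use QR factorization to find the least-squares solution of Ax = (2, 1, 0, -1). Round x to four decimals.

w_1 = (0, -1, -4, 3); ‖w_1‖ = 5.0990, so e_1 = (0.0000, -0.1961, -0.7845, 0.5883).
e_1·w_2 = 0.0000·3 + (-0.1961)·3 + (-0.7845)·(-2) + 0.5883·1 = 1.5689.
u_2 = w_2 − 1.5689·e_1 = (3.0000, 3.3077, -0.7692, 0.0769).
‖u_2‖ = 4.5319, so e_2 = (0.6620, 0.7299, -0.1697, 0.0170).
e_1·w_3 = 0.0000·(-2) + (-0.1961)·(-3) + (-0.7845)·3 + 0.5883·(-2) = -2.9417; e_2·w_3 = 0.6620·(-2) + 0.7299·(-3) + (-0.1697)·3 + 0.0170·(-2) = -4.0567.
u_3 = w_3 + 2.9417·e_1 + 4.0567·e_2 = (0.6854, -0.6161, 0.0037, -0.2004).
‖u_3‖ = 0.9431, so e_3 = (0.7267, -0.6532, 0.0040, -0.2125).
Qᵀb = (-0.7845, 2.0368, 1.0126).
Back-substitute: x_3 = 1.0126/0.9431 = 1.0737.
x_2 = (2.0368 + 4.0567·1.0737)/4.5319 = 1.4105.
x_1 = (-0.7845 − 1.5689·1.4105 + 2.9417·1.0737)/5.0990 = 0.0316.

x = (0.0316, 1.4105, 1.0737)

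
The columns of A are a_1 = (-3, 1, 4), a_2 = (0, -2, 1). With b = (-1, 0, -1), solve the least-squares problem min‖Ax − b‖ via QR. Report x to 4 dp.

a_1 = (-3, 1, 4); ‖a_1‖ = 5.0990, so q_1 = (-0.5883, 0.1961, 0.7845).
q_1·a_2 = (-0.5883)·0 + 0.1961·(-2) + 0.7845·1 = 0.3922.
u_2 = a_2 − 0.3922·q_1 = (0.2308, -2.0769, 0.6923).
‖u_2‖ = 2.2014, so q_2 = (0.1048, -0.9435, 0.3145).
Qᵀb = (-0.1961, -0.4193).
Back-substitute: x_2 = -0.4193/2.2014 = -0.1905.
x_1 = (-0.1961 − 0.3922·(-0.1905))/5.0990 = -0.0238.

x = (-0.0238, -0.1905)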